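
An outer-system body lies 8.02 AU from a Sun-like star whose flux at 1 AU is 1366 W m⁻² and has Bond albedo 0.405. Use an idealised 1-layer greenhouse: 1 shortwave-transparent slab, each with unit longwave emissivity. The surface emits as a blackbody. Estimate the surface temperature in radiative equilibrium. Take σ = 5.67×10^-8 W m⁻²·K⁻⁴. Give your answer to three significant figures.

Irradiance scales as 1/d², so S = 1366 W m⁻² × (1/8.02)² = 21.24 W m⁻².
Top-of-atmosphere balance: σT_e⁴ = S(1−α)/4 = 3.159 W m⁻² → T_e = 86.40 K.
Layer-by-layer balance gives σT_s⁴ = (N+1)σT_e⁴, so T_s = 2^¼·86.40 = 102.7 K.

103 kelvin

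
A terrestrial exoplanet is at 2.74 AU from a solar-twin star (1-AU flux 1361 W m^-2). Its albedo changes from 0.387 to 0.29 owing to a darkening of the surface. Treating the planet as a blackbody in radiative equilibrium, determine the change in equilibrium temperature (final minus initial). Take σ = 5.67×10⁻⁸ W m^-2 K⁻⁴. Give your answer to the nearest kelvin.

6 kelvin

Flux at the orbit: S = 1361/(2.74)² = 181.3 W m^-2.
With α = 0.387, T₁ = 148.8 K.
Final:   T₂ = [S(1−0.29)/(4σ)]^(1/4) = 154.3 K.
ΔT = T₂ − T₁ = 5.566 K.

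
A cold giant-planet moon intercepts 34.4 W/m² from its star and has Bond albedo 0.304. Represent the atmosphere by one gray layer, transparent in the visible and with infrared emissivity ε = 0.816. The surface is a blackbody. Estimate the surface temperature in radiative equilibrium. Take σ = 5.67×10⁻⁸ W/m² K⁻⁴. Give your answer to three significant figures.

116 kelvin

Effective emission temperature (TOA balance): σT_e⁴ = S(1−α)/4 = 5.986 W/m² → T_e = 101.4 K.
Surface balance with a leaky layer gives σT_s⁴ = σT_e⁴·2/(2−ε), so T_s = T_e·[2/(2−0.816)]^(1/4) = 115.6 K.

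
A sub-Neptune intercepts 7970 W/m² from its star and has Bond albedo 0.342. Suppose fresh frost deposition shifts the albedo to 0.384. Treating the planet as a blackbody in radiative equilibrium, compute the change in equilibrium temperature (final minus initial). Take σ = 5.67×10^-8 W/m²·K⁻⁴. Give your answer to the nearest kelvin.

-6 K

Before: T₁ = [7970·0.658/(4σ)]^(1/4) = 390.0 K.
After:  T₂ = [7970·0.616/(4σ)]^(1/4) = 383.6 K.
ΔT = T₂ − T₁ = -6.377 K.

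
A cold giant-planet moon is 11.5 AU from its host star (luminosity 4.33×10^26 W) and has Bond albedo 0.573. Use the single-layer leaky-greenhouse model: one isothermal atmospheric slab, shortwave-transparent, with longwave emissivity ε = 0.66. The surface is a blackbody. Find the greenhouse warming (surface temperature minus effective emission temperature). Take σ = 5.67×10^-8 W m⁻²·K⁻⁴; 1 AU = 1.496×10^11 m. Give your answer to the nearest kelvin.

7 kelvin

Orbital distance: d = 11.5 AU = 1.720×10^12 m.
S = L/(4πd²) = 11.64 W m⁻².
Effective emission temperature (TOA balance): σT_e⁴ = S(1−α)/4 = 1.243 W m⁻² → T_e = 68.42 K.
Surface balance with a leaky layer gives σT_s⁴ = σT_e⁴·2/(2−ε), so T_s = T_e·[2/(2−0.66)]^(1/4) = 75.63 K.
The atmosphere warms the surface by 7.205 K.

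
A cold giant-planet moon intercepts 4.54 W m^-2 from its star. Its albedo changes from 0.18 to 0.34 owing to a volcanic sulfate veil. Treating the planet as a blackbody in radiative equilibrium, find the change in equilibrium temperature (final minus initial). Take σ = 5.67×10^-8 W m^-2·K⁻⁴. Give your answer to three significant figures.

-3.36 K

With α = 0.18, T₁ = 63.65 K.
Final:   T₂ = [S(1−0.34)/(4σ)]^(1/4) = 60.29 K.
ΔT = T₂ − T₁ = -3.362 K.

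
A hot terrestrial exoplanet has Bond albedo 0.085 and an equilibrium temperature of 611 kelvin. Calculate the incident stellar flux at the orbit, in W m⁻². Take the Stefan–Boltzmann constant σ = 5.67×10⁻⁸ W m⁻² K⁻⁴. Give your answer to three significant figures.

34500 W m⁻²

From S(1−α)/4 = σT⁴: S = 4σT⁴/(1−α).
The emitted flux is σT⁴ = 7902 W m⁻².
So S = 4×7902/(1−0.085) = 34550 W m⁻².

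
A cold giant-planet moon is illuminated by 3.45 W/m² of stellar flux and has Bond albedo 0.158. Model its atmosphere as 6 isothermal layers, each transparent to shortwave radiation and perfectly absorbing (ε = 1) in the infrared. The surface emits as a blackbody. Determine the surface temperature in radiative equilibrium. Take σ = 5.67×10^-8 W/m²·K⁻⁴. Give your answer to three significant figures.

OLR = S(1−α)/4 = 0.7262 W/m²; the top layer radiates at T_e = 59.82 K.
Layer-by-layer balance gives σT_s⁴ = (N+1)σT_e⁴, so T_s = 7^¼·59.82 = 97.31 K.

97.3 kelvin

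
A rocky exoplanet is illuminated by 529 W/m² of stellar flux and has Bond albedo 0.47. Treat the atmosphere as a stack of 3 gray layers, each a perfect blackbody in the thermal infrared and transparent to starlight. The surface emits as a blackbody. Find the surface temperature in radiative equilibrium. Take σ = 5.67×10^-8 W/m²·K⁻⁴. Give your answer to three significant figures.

265 K

Top-of-atmosphere balance: σT_e⁴ = S(1−α)/4 = 70.09 W/m² → T_e = 187.5 K.
Layer-by-layer balance gives σT_s⁴ = (N+1)σT_e⁴, so T_s = 4^¼·187.5 = 265.2 K.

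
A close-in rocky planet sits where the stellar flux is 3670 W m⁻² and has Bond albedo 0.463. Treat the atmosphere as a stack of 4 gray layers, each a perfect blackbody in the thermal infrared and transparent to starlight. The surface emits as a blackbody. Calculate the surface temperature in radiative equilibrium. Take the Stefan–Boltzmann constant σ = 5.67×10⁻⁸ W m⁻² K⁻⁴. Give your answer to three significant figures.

The effective emission temperature is T_e = [S(1−α)/(4σ)]^¼ = 305.3 K.
For an N-layer opaque stack, T_s⁴ = (N+1)T_e⁴, hence T_s = (5)^(1/4)×305.3 K = 456.6 K.

457 K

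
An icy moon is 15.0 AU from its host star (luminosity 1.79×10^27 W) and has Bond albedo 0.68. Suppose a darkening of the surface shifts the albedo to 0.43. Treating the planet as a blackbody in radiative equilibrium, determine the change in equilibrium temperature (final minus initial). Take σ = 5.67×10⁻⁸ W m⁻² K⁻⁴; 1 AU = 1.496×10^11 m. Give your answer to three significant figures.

d = 15.0 × 1.496×10^11 m = 2.244×10^12 m.
S = L/(4πd²) = 28.29 W m⁻².
With α = 0.68, T₁ = 79.48 K.
With α = 0.43, T₂ = 91.82 K.
Change: 91.82 − 79.48 = 12.34 K.

12.3 K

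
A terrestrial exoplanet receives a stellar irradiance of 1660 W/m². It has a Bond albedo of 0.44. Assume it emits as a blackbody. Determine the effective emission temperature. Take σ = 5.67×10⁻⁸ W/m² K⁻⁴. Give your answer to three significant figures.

Absorbed flux (global mean): S(1−α)/4 = 1660·0.56/4 = 232.4 W/m².
Set σT⁴ = 232.4 → T = (232.4/σ)^(1/4) = 253.0 K.

253 K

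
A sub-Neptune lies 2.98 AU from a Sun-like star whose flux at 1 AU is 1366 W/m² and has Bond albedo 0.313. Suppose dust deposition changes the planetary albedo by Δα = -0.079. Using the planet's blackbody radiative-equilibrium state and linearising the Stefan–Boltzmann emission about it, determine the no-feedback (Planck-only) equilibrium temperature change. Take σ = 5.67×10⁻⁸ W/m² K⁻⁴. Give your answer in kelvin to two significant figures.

4.2 kelvin

Irradiance scales as 1/d², so S = 1366 W/m² × (1/2.98)² = 153.8 W/m².
Reference equilibrium: T_e = [S(1−α)/(4σ)]^(1/4) = 146.9 K.
ΔF = −(S/4)Δα = −(153.8/4)×(-0.079) = 3.038 W/m².
Planck response: λ_P = 4σT_e³ = 4·5.67×10⁻⁸·(146.9)³ = 0.7193 W/m²/K.
Hence the no-feedback warming is ΔF/(4σT_e³) = 4.22 K.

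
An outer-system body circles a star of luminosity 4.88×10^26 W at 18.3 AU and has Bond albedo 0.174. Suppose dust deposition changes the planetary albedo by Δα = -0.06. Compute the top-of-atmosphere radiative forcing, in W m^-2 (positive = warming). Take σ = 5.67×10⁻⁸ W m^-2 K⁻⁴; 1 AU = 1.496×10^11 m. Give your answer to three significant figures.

Orbital distance: d = 18.3 AU = 2.738×10^12 m.
S = L/(4πd²) = 5.181 W m^-2.
ΔF = −(S/4)Δα = −(5.181/4)×(-0.06) = 0.07772 W m^-2.

0.0777 W m^-2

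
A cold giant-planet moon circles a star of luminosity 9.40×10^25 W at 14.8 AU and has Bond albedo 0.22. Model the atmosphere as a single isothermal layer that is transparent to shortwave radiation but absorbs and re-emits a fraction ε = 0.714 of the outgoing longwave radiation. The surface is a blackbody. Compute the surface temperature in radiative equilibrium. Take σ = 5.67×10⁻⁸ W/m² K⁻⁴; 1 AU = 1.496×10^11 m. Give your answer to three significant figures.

Orbital distance: d = 14.8 AU = 2.214×10^12 m.
S = L/(4πd²) = 1.526 W/m².
Effective emission temperature (TOA balance): σT_e⁴ = S(1−α)/4 = 0.2976 W/m² → T_e = 47.86 K.
The surface balance (absorbed SW + ε·downward IR = σT_s⁴) with T_a⁴ = T_s⁴/2 reduces to T_s = T_e·[2/(2−ε)]^¼ = 53.45 K.

53.4 K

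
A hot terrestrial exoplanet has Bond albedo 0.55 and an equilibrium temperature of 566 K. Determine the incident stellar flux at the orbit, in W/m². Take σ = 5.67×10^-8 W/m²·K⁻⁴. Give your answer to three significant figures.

Invert the energy balance for S: S = 4σT⁴/(1−α).
σT⁴ = 5.67×10⁻⁸·(566)⁴ = 5819 W/m².
S = 4·5819/0.45 = 51720 W/m².

51700 W/m²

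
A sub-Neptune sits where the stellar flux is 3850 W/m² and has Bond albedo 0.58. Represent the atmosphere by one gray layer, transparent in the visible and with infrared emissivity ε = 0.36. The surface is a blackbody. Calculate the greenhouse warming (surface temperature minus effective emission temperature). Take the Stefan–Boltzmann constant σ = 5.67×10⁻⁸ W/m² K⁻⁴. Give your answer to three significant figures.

The planet radiates to space at T_e = [S(1−α)/(4σ)]^(1/4) = 290.6 K.
The surface balance (absorbed SW + ε·downward IR = σT_s⁴) with T_a⁴ = T_s⁴/2 reduces to T_s = T_e·[2/(2−ε)]^¼ = 305.4 K.
T_s − T_e = 305.4 − 290.6 = 14.78 K.

14.8 K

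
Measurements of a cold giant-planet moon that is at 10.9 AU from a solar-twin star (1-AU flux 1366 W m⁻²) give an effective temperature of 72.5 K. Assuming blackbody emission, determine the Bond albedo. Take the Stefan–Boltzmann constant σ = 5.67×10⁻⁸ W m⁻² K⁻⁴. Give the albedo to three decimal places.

0.455

By the inverse-square law, S = 1366/10.9² = 11.50 W m⁻².
From σT⁴ = S(1−α)/4 we invert for α: 1−α = 4σT⁴/S.
σT⁴ = 1.567 W m⁻², so 4σT⁴ = 6.266 W m⁻².
Hence α = 1 − 6.266/11.50 = 0.4550.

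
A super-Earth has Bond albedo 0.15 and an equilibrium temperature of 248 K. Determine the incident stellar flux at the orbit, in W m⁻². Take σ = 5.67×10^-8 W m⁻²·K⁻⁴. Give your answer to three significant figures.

From S(1−α)/4 = σT⁴: S = 4σT⁴/(1−α).
The emitted flux is σT⁴ = 214.5 W m⁻².
So S = 4×214.5/(1−0.15) = 1009 W m⁻².

1010 W m⁻²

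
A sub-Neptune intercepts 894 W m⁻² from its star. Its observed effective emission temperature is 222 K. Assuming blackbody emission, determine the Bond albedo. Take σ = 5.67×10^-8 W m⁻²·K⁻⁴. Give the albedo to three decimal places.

From σT⁴ = S(1−α)/4 we invert for α: 1−α = 4σT⁴/S.
σT⁴ = 137.7 W m⁻², so 4σT⁴ = 550.9 W m⁻².
1−α = 550.9/894.0 = 0.6162, so α = 0.3838.

0.384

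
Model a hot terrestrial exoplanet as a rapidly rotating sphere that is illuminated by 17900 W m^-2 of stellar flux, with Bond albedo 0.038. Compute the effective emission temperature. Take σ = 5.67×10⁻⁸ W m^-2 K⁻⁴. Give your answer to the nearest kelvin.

525 K

Averaging over the sphere, the absorbed flux is S(1−α)/4 = 4305 W m^-2.
Balancing against σT⁴: T = (4305/5.67×10⁻⁸)^(1/4) = 524.9 K.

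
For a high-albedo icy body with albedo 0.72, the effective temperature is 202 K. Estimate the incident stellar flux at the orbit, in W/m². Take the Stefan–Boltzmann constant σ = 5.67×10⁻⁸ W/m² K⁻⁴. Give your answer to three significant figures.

Invert the energy balance for S: S = 4σT⁴/(1−α).
σT⁴ = 5.67×10⁻⁸·(202)⁴ = 94.40 W/m².
So S = 4×94.40/(1−0.72) = 1349 W/m².

1350 W/m²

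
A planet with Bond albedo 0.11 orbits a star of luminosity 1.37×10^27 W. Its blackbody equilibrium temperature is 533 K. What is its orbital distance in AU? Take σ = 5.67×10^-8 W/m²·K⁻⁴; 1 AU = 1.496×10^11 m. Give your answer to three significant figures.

0.487 AU

Required flux: S = 4σT⁴/(1−α) = 20570 W/m².
Then d = [L/(4πS)]^(1/2) = 7.281×10^10 m, i.e. 0.4867 AU.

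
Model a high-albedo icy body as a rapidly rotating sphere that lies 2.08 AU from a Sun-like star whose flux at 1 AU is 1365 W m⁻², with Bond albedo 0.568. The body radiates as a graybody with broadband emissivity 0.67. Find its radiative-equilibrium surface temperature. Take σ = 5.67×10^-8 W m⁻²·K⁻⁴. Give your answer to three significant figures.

173 K

Flux at the orbit: S = 1365/(2.08)² = 315.5 W m⁻².
The planet absorbs (1−α)S over its disc πR² and re-emits over 4πR², so the mean absorbed flux is (1−0.568)·315.5/4 = 34.07 W m⁻².
Radiative balance εσT⁴ = 34.07 gives T = [34.07/(0.67·σ)]^(1/4) = 173.1 K.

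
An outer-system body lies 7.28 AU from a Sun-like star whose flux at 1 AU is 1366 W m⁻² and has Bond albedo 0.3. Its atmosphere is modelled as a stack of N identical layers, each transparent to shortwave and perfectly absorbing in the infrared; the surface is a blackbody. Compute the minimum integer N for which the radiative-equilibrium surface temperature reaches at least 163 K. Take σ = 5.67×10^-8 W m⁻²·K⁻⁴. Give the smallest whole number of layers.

By the inverse-square law, S = 1366/7.28² = 25.77 W m⁻².
Top-of-atmosphere balance: σT_e⁴ = S(1−α)/4 = 4.511 W m⁻² → T_e = 94.44 K.
Need (N+1)T_e⁴ ≥ T_s⁴, i.e. N+1 ≥ (163/94.44)⁴ = 8.874.
The minimum whole number is N = 8.

8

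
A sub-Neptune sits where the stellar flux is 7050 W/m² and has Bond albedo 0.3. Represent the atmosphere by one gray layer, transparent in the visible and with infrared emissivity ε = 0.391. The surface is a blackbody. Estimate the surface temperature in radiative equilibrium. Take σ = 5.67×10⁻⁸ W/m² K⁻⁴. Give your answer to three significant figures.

Effective emission temperature (TOA balance): σT_e⁴ = S(1−α)/4 = 1234 W/m² → T_e = 384.1 K.
For a single slab of emissivity ε, T_s⁴ = 2T_e⁴/(2−ε); thus T_s = 384.1·(1.243)^(1/4) = 405.5 K.

406 K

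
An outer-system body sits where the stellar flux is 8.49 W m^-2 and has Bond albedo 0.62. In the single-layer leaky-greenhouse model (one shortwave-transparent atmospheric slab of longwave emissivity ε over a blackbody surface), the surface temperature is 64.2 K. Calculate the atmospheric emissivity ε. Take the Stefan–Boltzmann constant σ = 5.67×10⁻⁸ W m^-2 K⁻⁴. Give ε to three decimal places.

0.325

TOA balance gives T_e = 61.41 K.
Inverting T_s⁴ = 2T_e⁴/(2−ε): (T_e/T_s)⁴ = 0.8374, so ε = 2(1 − 0.8374) = 0.3253.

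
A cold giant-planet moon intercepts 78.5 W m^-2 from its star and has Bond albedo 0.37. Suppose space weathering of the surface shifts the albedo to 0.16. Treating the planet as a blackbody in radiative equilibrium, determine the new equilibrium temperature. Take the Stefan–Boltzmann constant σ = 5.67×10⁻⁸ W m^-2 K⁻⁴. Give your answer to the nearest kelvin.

131 K

New equilibrium: T₂ = [(1−0.16)·78.50/(4σ)]^(1/4) = 130.6 K.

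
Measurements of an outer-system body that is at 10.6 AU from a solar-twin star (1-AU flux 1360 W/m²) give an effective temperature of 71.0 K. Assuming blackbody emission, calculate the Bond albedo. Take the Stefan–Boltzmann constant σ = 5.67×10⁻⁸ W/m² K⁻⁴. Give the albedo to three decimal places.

0.524

By the inverse-square law, S = 1360/10.6² = 12.10 W/m².
Rearranging the radiative balance, α = 1 − 4σT⁴/S.
4σT⁴ = 4·5.67×10⁻⁸·(71.0)⁴ = 5.763 W/m².
1−α = 5.763/12.10 = 0.4762, so α = 0.5238.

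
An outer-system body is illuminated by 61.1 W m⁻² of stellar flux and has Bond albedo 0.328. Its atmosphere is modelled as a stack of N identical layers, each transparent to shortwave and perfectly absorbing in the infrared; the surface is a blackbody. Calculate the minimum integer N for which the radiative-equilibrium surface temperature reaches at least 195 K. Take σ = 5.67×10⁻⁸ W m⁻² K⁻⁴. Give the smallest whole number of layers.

OLR = S(1−α)/4 = 10.26 W m⁻²; the top layer radiates at T_e = 116.0 K.
Since T_s⁴ = (N+1)T_e⁴, we need N ≥ (T_s/T_e)⁴ − 1 = 6.987.
The minimum whole number is N = 7.

7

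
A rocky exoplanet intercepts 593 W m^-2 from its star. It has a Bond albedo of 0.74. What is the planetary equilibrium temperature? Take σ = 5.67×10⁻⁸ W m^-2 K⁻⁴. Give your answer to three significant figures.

161 kelvin

Averaging over the sphere, the absorbed flux is S(1−α)/4 = 38.55 W m^-2.
Balancing against σT⁴: T = (38.55/5.67×10⁻⁸)^(1/4) = 161.5 K.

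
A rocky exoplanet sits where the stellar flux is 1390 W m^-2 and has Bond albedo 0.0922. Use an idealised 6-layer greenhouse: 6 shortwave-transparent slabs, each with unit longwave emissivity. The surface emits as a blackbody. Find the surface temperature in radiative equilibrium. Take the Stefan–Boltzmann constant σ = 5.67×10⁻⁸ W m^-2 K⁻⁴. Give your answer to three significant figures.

The effective emission temperature is T_e = [S(1−α)/(4σ)]^¼ = 273.1 K.
With N = 6 opaque layers, T_s = (N+1)^(1/4)·T_e = 7^(1/4)·273.1 = 444.2 K.

444 K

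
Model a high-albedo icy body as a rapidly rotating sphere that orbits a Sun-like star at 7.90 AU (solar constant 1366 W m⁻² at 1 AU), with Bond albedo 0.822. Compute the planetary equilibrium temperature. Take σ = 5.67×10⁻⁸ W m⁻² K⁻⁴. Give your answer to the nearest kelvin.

64 kelvin

By the inverse-square law, S = 1366/7.90² = 21.89 W m⁻².
The planet absorbs (1−α)S over its disc πR² and re-emits over 4πR², so the mean absorbed flux is (1−0.822)·21.89/4 = 0.9740 W m⁻².
Balancing against σT⁴: T = (0.9740/5.67×10⁻⁸)^(1/4) = 64.38 K.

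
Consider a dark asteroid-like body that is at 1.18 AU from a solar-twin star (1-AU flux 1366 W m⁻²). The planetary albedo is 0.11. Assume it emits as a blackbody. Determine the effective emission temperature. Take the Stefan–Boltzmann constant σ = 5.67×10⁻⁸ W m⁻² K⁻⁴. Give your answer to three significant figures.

249 K

By the inverse-square law, S = 1366/1.18² = 981.0 W m⁻².
Absorbed flux (global mean): S(1−α)/4 = 981.0·0.89/4 = 218.3 W m⁻².
Balancing against σT⁴: T = (218.3/5.67×10⁻⁸)^(1/4) = 249.1 K.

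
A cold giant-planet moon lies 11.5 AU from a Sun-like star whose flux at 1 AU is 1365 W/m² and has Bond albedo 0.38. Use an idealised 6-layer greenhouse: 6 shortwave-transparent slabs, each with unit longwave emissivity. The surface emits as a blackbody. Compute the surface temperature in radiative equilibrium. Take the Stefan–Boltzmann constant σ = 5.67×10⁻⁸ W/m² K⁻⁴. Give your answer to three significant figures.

119 kelvin

Flux at the orbit: S = 1365/(11.5)² = 10.32 W/m².
The effective emission temperature is T_e = [S(1−α)/(4σ)]^¼ = 72.88 K.
With N = 6 opaque layers, T_s = (N+1)^(1/4)·T_e = 7^(1/4)·72.88 = 118.5 K.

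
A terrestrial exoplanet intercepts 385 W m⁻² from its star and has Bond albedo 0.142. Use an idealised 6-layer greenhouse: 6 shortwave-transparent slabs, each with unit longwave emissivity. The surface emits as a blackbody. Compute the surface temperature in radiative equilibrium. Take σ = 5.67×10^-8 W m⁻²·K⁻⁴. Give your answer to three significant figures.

318 K

The effective emission temperature is T_e = [S(1−α)/(4σ)]^¼ = 195.4 K.
Layer-by-layer balance gives σT_s⁴ = (N+1)σT_e⁴, so T_s = 7^¼·195.4 = 317.8 K.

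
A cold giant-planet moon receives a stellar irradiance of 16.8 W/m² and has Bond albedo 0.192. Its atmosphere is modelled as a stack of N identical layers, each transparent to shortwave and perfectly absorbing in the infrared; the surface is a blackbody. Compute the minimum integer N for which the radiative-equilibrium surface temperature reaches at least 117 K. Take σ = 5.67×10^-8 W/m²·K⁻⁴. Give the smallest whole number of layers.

3

The effective emission temperature is T_e = [S(1−α)/(4σ)]^¼ = 87.96 K.
Need (N+1)T_e⁴ ≥ T_s⁴, i.e. N+1 ≥ (117/87.96)⁴ = 3.131.
So N ≥ 2.131; the smallest integer is N = 3.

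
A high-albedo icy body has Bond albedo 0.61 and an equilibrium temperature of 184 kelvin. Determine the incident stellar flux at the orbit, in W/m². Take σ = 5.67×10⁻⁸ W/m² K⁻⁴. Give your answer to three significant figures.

Invert the energy balance for S: S = 4σT⁴/(1−α).
The emitted flux is σT⁴ = 64.99 W/m².
S = 4·64.99/0.39 = 666.6 W/m².

667 W/m²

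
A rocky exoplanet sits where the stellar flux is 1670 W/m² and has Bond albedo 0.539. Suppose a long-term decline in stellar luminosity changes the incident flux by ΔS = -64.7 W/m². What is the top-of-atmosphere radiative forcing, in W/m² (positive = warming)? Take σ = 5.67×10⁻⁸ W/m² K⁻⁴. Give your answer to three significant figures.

TOA radiative forcing: ΔF = (1−α)ΔS/4 = 0.461·(-64.7)/4 = -7.457 W/m².

-7.46 W/m²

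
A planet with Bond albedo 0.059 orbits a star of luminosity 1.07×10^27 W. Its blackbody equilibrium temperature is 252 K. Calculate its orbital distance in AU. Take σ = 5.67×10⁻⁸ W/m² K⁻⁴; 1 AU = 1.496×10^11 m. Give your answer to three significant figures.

Energy balance gives S = 4σT⁴/(1−α) = 972.0 W/m².
Then d = [L/(4πS)]^(1/2) = 2.960×10^11 m, i.e. 1.978 AU.

1.98 AU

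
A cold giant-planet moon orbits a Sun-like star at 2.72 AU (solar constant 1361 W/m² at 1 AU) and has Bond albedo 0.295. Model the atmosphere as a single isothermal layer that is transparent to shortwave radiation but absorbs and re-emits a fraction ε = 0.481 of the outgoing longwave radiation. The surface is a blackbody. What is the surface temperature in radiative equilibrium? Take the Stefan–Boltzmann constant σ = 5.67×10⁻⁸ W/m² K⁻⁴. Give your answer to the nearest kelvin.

Irradiance scales as 1/d², so S = 1361 W/m² × (1/2.72)² = 184.0 W/m².
The planet radiates to space at T_e = [S(1−α)/(4σ)]^(1/4) = 154.6 K.
The surface balance (absorbed SW + ε·downward IR = σT_s⁴) with T_a⁴ = T_s⁴/2 reduces to T_s = T_e·[2/(2−ε)]^¼ = 165.6 K.

166 kelvin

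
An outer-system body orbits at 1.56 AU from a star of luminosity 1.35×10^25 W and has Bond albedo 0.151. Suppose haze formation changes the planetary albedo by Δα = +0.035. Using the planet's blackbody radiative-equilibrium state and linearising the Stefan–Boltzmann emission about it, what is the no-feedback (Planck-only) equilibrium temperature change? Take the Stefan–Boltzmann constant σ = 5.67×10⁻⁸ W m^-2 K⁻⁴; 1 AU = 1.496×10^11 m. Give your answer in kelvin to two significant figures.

-0.96 K

Orbital distance: d = 1.56 AU = 2.334×10^11 m.
Flux at the orbit: S = L/(4πd²) = 1.35×10^25/(4π·(2.33×10^11)²) = 19.72 W m^-2.
Unperturbed T_e = [19.72·(1−0.151)/(4σ)]^¼ = 92.70 K.
TOA radiative forcing: ΔF = −S·Δα/4 = −19.72·(+0.035)/4 = -0.1726 W m^-2.
Linearising σT⁴ gives d(σT⁴)/dT = 4σT_e³ = 0.1807 W m^-2 per K.
So ΔT₀ = -0.1726/0.1807 = -0.955 K.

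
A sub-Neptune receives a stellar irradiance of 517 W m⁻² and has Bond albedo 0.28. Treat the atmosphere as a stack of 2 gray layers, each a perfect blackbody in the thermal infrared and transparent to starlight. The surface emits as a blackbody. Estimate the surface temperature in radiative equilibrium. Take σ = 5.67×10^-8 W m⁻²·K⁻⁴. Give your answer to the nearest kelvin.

Top-of-atmosphere balance: σT_e⁴ = S(1−α)/4 = 93.06 W m⁻² → T_e = 201.3 K.
Layer-by-layer balance gives σT_s⁴ = (N+1)σT_e⁴, so T_s = 3^¼·201.3 = 264.9 K.

265 K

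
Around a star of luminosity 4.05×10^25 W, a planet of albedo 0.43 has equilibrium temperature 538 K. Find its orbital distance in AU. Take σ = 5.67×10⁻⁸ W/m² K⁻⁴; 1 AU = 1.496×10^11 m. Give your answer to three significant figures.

0.0657 AU

Energy balance gives S = 4σT⁴/(1−α) = 33330 W/m².
Then d = [L/(4πS)]^(1/2) = 9.833×10^9 m, i.e. 0.06573 AU.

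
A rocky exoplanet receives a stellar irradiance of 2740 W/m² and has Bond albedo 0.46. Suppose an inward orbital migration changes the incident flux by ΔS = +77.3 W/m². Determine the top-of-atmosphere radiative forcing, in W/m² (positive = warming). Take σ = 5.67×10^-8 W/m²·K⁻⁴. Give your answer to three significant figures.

10.4 W/m²

TOA radiative forcing: ΔF = (1−α)ΔS/4 = 0.54·(+77.3)/4 = 10.44 W/m².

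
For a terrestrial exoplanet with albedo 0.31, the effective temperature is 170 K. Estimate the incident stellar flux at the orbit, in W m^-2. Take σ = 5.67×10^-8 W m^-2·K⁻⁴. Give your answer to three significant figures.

275 W m^-2

Invert the energy balance for S: S = 4σT⁴/(1−α).
σT⁴ = 5.67×10⁻⁸·(170)⁴ = 47.36 W m^-2.
So S = 4×47.36/(1−0.31) = 274.5 W m^-2.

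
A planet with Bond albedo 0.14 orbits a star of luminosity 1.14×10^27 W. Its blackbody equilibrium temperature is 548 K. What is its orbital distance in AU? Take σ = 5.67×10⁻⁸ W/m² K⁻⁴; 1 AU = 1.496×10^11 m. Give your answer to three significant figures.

0.413 AU

The flux needed for this T is 4σT⁴/(1−0.14) = 23780 W/m².
Then d = [L/(4πS)]^(1/2) = 6.176×10^10 m, i.e. 0.4128 AU.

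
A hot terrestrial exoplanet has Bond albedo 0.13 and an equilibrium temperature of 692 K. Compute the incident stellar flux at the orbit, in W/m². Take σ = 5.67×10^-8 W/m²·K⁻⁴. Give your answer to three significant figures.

Invert the energy balance for S: S = 4σT⁴/(1−α).
The emitted flux is σT⁴ = 13000 W/m².
So S = 4×13000/(1−0.13) = 59780 W/m².

59800 W/m²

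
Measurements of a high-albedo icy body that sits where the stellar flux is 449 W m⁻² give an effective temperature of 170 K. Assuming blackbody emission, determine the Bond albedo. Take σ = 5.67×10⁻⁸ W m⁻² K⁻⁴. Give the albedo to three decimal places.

0.578

From σT⁴ = S(1−α)/4 we invert for α: 1−α = 4σT⁴/S.
σT⁴ = 47.36 W m⁻², so 4σT⁴ = 189.4 W m⁻².
Hence α = 1 − 189.4/449.0 = 0.5781.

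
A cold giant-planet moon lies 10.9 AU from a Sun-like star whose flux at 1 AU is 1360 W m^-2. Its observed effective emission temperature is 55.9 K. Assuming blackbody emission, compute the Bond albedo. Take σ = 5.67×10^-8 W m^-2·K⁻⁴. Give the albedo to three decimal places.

Irradiance scales as 1/d², so S = 1360 W m^-2 × (1/10.9)² = 11.45 W m^-2.
Energy balance: S(1−α)/4 = σT⁴, so 1−α = 4σT⁴/S.
σT⁴ = 0.5536 W m^-2, so 4σT⁴ = 2.215 W m^-2.
1−α = 2.215/11.45 = 0.1935, so α = 0.8065.

0.807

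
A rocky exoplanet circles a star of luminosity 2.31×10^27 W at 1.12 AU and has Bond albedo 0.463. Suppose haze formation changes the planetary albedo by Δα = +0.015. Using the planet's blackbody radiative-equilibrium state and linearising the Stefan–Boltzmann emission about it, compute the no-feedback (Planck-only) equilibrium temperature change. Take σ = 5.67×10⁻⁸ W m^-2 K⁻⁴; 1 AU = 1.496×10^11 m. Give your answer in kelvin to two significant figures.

-2.5 K

d = 1.12 × 1.496×10^11 m = 1.676×10^11 m.
S = L/(4πd²) = 6548 W m^-2.
Unperturbed T_e = [6548·(1−0.463)/(4σ)]^¼ = 352.9 K.
TOA radiative forcing: ΔF = −S·Δα/4 = −6548·(+0.015)/4 = -24.55 W m^-2.
Planck response: λ_P = 4σT_e³ = 4·5.67×10⁻⁸·(352.9)³ = 9.965 W m^-2/K.
ΔT₀ = ΔF/λ_P = -24.55/9.965 = -2.46 K.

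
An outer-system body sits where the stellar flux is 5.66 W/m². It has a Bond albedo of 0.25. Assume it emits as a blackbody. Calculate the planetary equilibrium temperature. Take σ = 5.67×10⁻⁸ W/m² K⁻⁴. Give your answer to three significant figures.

Absorbed flux (global mean): S(1−α)/4 = 5.660·0.75/4 = 1.061 W/m².
Set σT⁴ = 1.061 → T = (1.061/σ)^(1/4) = 65.77 K.

65.8 kelvin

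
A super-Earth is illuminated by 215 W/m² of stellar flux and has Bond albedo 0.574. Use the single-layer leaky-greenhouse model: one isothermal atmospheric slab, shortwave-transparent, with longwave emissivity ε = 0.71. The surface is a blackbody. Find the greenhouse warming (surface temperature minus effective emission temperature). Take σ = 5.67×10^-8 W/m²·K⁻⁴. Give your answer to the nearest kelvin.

16 K

At the top of the atmosphere, σT_e⁴ = S(1−α)/4 = 22.90 W/m², giving T_e = 141.8 K.
The surface balance (absorbed SW + ε·downward IR = σT_s⁴) with T_a⁴ = T_s⁴/2 reduces to T_s = T_e·[2/(2−ε)]^¼ = 158.2 K.
The atmosphere warms the surface by 16.42 K.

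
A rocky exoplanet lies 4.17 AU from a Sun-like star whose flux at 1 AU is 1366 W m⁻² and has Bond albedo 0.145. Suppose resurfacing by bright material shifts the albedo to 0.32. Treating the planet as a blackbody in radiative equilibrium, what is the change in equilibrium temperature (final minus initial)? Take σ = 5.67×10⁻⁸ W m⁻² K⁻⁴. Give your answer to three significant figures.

Flux at the orbit: S = 1366/(4.17)² = 78.56 W m⁻².
Initial: T₁ = [S(1−0.145)/(4σ)]^(1/4) = 131.2 K.
Final:   T₂ = [S(1−0.32)/(4σ)]^(1/4) = 123.9 K.
ΔT = T₂ − T₁ = -7.300 K.

-7.30 K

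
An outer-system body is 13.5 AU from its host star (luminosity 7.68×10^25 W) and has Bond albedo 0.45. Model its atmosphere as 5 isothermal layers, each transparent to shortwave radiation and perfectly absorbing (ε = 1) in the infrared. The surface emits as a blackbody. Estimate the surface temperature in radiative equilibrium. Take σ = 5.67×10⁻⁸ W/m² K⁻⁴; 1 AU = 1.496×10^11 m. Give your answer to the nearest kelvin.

68 K

d = 13.5 × 1.496×10^11 m = 2.020×10^12 m.
S = L/(4πd²) = 1.498 W/m².
Top-of-atmosphere balance: σT_e⁴ = S(1−α)/4 = 0.2060 W/m² → T_e = 43.66 K.
Layer-by-layer balance gives σT_s⁴ = (N+1)σT_e⁴, so T_s = 6^¼·43.66 = 68.33 K.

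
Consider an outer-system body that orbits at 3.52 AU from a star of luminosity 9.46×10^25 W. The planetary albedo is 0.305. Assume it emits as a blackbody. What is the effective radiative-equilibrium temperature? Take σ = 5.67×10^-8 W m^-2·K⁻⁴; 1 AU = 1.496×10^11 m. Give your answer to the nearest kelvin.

96 kelvin

Orbital distance: d = 3.52 AU = 5.266×10^11 m.
Spreading L over a sphere of radius d: S = 9.46×10^25/(4π·5.27×10^11²) = 27.15 W m^-2.
The planet absorbs (1−α)S over its disc πR² and re-emits over 4πR², so the mean absorbed flux is (1−0.305)·27.15/4 = 4.717 W m^-2.
In equilibrium σT⁴ equals this, so T = 95.50 K.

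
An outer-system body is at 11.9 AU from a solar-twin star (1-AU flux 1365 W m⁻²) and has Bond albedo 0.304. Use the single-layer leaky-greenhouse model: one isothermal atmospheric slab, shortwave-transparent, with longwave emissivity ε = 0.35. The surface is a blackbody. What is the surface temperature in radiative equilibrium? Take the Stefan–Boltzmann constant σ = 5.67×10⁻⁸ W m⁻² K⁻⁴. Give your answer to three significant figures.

By the inverse-square law, S = 1365/11.9² = 9.639 W m⁻².
At the top of the atmosphere, σT_e⁴ = S(1−α)/4 = 1.677 W m⁻², giving T_e = 73.75 K.
The surface balance (absorbed SW + ε·downward IR = σT_s⁴) with T_a⁴ = T_s⁴/2 reduces to T_s = T_e·[2/(2−ε)]^¼ = 77.38 K.

77.4 K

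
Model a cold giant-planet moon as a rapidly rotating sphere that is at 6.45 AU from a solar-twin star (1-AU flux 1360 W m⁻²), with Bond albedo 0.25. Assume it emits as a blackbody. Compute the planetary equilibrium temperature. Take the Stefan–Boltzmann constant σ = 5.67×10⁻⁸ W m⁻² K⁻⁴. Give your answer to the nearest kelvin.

102 kelvin

Flux at the orbit: S = 1360/(6.45)² = 32.69 W m⁻².
The planet absorbs (1−α)S over its disc πR² and re-emits over 4πR², so the mean absorbed flux is (1−0.25)·32.69/4 = 6.129 W m⁻².
Balancing against σT⁴: T = (6.129/5.67×10⁻⁸)^(1/4) = 102.0 K.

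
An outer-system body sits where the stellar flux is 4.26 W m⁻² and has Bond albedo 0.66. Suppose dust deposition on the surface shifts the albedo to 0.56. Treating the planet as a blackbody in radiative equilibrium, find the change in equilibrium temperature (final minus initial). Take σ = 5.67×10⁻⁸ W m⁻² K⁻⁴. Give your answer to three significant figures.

Before: T₁ = [4.260·0.34/(4σ)]^(1/4) = 50.27 K.
With α = 0.56, T₂ = 53.62 K.
Change: 53.62 − 50.27 = 3.347 K.

3.35 K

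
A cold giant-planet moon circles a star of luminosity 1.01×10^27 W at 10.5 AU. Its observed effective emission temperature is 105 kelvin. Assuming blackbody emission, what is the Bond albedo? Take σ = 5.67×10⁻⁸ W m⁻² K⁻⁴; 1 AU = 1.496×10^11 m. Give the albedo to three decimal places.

0.154

Orbital distance: d = 10.5 AU = 1.571×10^12 m.
Flux at the orbit: S = L/(4πd²) = 1.01×10^27/(4π·(1.57×10^12)²) = 32.57 W m⁻².
From σT⁴ = S(1−α)/4 we invert for α: 1−α = 4σT⁴/S.
4σT⁴ = 4·5.67×10⁻⁸·(105)⁴ = 27.57 W m⁻².
Hence α = 1 − 27.57/32.57 = 0.1537.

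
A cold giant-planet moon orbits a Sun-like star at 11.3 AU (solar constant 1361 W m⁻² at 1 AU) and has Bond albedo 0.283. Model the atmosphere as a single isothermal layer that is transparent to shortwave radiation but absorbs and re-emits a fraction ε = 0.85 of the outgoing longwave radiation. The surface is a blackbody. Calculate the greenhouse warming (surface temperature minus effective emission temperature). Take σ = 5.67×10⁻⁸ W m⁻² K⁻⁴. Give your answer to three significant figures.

Flux at the orbit: S = 1361/(11.3)² = 10.66 W m⁻².
At the top of the atmosphere, σT_e⁴ = S(1−α)/4 = 1.911 W m⁻², giving T_e = 76.19 K.
Surface balance with a leaky layer gives σT_s⁴ = σT_e⁴·2/(2−ε), so T_s = T_e·[2/(2−0.85)]^(1/4) = 87.49 K.
The atmosphere warms the surface by 11.30 K.

11.3 K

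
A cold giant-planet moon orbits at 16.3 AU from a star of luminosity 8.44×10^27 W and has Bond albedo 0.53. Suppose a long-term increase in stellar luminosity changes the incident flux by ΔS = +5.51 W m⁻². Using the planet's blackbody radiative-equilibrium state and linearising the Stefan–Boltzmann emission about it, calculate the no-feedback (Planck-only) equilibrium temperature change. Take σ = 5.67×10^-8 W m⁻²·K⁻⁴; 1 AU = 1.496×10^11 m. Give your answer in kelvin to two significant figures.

1.5 K

d = 16.3 × 1.496×10^11 m = 2.438×10^12 m.
S = L/(4πd²) = 113.0 W m⁻².
Reference equilibrium: T_e = [S(1−α)/(4σ)]^(1/4) = 123.7 K.
TOA radiative forcing: ΔF = (1−α)ΔS/4 = 0.47·(+5.51)/4 = 0.6474 W m⁻².
Planck response: λ_P = 4σT_e³ = 4·5.67×10⁻⁸·(123.7)³ = 0.4292 W m⁻²/K.
Hence the no-feedback warming is ΔF/(4σT_e³) = 1.51 K.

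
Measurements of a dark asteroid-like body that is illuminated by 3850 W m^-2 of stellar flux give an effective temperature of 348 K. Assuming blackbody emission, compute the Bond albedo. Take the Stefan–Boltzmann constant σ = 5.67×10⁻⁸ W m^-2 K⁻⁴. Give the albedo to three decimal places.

Rearranging the radiative balance, α = 1 − 4σT⁴/S.
σT⁴ = 831.6 W m^-2, so 4σT⁴ = 3326 W m^-2.
1−α = 3326/3850 = 0.8640, so α = 0.1360.

0.136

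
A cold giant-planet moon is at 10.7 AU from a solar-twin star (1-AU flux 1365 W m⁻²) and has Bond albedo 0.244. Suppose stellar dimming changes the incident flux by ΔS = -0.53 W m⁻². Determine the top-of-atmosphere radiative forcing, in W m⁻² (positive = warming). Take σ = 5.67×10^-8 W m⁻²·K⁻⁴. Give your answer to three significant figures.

-0.100 W m⁻²

Irradiance scales as 1/d², so S = 1365 W m⁻² × (1/10.7)² = 11.92 W m⁻².
ΔF = Δ[S(1−α)]/4 = (1−0.244)·-0.53/4 = -0.1002 W m⁻².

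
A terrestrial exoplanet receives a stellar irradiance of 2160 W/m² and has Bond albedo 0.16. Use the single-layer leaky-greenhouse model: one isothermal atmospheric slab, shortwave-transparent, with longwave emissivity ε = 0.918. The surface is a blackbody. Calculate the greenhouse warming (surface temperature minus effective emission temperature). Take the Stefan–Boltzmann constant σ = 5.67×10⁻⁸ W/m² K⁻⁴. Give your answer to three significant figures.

49.6 K

The planet radiates to space at T_e = [S(1−α)/(4σ)]^(1/4) = 299.1 K.
The surface balance (absorbed SW + ε·downward IR = σT_s⁴) with T_a⁴ = T_s⁴/2 reduces to T_s = T_e·[2/(2−ε)]^¼ = 348.7 K.
T_s − T_e = 348.7 − 299.1 = 49.65 K.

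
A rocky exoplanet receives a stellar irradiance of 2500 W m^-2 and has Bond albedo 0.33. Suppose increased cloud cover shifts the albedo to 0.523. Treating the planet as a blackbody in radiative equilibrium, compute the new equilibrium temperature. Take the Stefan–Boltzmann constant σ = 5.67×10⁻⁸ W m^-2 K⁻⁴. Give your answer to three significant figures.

T₂ = [S(1−α₂)/(4σ)]^(1/4) = [2500·0.477/(4σ)]^(1/4) = 269.3 K.

269 K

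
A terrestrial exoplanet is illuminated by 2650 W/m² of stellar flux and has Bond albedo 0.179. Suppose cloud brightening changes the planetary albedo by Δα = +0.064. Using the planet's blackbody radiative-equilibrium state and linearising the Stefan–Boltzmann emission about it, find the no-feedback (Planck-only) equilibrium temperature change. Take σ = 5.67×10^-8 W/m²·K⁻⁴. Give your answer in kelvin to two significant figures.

-6.1 kelvin

Unperturbed T_e = [2650·(1−0.179)/(4σ)]^¼ = 313.0 K.
ΔF = −(S/4)Δα = −(2650/4)×(+0.064) = -42.40 W/m².
Linearising σT⁴ gives d(σT⁴)/dT = 4σT_e³ = 6.952 W/m² per K.
ΔT₀ = ΔF/λ_P = -42.40/6.952 = -6.10 K.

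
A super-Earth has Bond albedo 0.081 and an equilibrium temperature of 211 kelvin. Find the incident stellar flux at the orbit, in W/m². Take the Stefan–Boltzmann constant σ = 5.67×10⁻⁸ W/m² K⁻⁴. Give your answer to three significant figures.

489 W/m²

Invert the energy balance for S: S = 4σT⁴/(1−α).
σT⁴ = 5.67×10⁻⁸·(211)⁴ = 112.4 W/m².
S = 4·112.4/0.919 = 489.2 W/m².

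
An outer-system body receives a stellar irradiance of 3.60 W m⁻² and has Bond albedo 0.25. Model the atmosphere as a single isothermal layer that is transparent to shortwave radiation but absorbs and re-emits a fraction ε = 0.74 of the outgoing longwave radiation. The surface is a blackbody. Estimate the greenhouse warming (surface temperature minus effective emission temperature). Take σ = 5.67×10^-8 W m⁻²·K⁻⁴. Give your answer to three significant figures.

7.19 kelvin

The planet radiates to space at T_e = [S(1−α)/(4σ)]^(1/4) = 58.74 K.
Surface balance with a leaky layer gives σT_s⁴ = σT_e⁴·2/(2−ε), so T_s = T_e·[2/(2−0.74)]^(1/4) = 65.93 K.
T_s − T_e = 65.93 − 58.74 = 7.192 K.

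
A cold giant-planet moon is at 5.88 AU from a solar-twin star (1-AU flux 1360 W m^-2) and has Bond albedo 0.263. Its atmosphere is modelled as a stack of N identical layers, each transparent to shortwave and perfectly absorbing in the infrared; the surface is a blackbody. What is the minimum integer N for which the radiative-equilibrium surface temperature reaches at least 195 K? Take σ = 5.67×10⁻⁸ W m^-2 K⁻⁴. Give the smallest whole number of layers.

By the inverse-square law, S = 1360/5.88² = 39.34 W m^-2.
OLR = S(1−α)/4 = 7.248 W m^-2; the top layer radiates at T_e = 106.3 K.
Since T_s⁴ = (N+1)T_e⁴, we need N ≥ (T_s/T_e)⁴ − 1 = 10.312.
So N ≥ 10.312; the smallest integer is N = 11.

11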